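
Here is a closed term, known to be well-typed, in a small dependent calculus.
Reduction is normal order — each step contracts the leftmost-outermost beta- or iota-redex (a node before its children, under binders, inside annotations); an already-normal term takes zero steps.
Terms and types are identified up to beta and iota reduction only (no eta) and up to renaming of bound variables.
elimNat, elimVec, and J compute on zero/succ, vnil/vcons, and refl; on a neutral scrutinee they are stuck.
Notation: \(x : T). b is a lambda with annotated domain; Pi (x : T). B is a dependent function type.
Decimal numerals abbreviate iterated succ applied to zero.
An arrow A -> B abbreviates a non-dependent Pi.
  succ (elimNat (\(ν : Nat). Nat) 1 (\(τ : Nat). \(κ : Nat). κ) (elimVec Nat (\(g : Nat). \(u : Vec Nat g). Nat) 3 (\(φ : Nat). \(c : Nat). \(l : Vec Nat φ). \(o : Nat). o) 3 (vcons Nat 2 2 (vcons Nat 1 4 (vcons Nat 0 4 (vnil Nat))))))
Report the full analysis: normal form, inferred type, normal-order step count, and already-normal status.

normal form:
  2
type:
  Nat
reduction steps (normal order): 26
started in normal form: no
first redex: an elimVec iota-redex


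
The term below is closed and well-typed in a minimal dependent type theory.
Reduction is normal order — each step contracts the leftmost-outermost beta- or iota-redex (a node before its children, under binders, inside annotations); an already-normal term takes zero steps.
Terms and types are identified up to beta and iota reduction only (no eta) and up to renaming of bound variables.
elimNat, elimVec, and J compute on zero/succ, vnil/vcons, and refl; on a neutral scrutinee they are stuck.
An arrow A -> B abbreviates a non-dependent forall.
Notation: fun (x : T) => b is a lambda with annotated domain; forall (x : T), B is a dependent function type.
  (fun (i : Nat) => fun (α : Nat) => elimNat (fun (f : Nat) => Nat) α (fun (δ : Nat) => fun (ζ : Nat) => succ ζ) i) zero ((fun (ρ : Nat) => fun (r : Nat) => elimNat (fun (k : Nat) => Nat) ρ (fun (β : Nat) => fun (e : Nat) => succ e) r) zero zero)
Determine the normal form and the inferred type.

resulting normal form:
  zero
the term's type:
  Nat


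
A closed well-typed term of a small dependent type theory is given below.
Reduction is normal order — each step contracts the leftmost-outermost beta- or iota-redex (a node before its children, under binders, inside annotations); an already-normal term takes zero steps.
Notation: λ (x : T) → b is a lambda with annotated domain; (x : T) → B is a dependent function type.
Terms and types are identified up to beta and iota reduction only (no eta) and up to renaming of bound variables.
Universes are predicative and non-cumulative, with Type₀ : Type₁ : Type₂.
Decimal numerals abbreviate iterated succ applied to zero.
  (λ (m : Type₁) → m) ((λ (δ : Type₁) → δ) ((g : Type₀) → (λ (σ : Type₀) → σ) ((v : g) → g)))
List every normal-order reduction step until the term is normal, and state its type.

normal-order reduction sequence:
  (λ (m : Type₁) → m) ((λ (δ : Type₁) → δ) ((g : Type₀) → (λ (σ : Type₀) → σ) ((v : g) → g)))
  ~> (λ (m : Type₁) → m) ((δ : Type₀) → (λ (g : Type₀) → g) ((σ : δ) → δ))
  ~> (m : Type₀) → (λ (δ : Type₀) → δ) ((g : m) → m)
  ~> (m : Type₀) → (δ : m) → m
the term's type:
  Type₁


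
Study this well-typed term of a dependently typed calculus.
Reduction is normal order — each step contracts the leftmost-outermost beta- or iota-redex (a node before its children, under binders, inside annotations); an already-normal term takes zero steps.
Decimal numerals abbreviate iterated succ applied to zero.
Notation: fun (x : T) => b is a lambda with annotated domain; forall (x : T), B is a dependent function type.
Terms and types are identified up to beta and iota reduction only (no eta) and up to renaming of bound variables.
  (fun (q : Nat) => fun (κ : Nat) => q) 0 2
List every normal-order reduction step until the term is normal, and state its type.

reduction (normal order):
  (fun (q : Nat) => fun (κ : Nat) => q) 0 2
  ~> (fun (q : Nat) => 0) 2
  ~> 0
type:
  Nat


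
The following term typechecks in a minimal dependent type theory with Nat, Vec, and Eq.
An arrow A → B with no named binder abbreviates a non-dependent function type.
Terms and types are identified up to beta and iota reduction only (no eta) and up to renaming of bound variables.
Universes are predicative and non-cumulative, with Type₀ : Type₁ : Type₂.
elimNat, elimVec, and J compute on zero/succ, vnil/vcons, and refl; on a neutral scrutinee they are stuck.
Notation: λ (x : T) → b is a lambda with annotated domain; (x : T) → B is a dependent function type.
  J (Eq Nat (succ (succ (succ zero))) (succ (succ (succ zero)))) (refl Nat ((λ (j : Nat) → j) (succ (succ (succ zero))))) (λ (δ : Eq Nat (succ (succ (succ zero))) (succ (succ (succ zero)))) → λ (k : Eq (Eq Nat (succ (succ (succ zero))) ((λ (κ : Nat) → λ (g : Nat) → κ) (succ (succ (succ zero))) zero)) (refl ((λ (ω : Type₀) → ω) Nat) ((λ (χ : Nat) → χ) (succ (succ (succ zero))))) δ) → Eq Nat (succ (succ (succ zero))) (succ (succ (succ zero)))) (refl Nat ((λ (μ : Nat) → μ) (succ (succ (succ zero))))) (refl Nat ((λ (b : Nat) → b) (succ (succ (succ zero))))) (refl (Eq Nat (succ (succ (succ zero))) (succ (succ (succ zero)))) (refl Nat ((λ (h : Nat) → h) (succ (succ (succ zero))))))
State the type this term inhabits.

the term's type:
  Eq Nat (succ (succ (succ zero))) (succ (succ (succ zero)))


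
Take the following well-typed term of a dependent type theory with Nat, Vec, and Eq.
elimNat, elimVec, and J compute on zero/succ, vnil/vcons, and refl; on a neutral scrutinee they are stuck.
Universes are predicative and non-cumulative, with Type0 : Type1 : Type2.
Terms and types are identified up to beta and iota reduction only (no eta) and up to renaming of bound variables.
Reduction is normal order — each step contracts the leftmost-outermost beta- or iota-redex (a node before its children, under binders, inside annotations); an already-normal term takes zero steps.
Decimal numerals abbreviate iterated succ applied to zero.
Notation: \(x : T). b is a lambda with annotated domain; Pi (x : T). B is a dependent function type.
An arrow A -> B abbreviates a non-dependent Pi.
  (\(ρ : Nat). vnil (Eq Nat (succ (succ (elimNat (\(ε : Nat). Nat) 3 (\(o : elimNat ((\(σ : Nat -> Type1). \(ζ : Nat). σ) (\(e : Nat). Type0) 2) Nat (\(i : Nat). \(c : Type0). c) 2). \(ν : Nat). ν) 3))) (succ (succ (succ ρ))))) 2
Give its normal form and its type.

reduced normal form:
  vnil (Eq Nat 5 5)
the term's type:
  Vec (Eq Nat 5 5) 0


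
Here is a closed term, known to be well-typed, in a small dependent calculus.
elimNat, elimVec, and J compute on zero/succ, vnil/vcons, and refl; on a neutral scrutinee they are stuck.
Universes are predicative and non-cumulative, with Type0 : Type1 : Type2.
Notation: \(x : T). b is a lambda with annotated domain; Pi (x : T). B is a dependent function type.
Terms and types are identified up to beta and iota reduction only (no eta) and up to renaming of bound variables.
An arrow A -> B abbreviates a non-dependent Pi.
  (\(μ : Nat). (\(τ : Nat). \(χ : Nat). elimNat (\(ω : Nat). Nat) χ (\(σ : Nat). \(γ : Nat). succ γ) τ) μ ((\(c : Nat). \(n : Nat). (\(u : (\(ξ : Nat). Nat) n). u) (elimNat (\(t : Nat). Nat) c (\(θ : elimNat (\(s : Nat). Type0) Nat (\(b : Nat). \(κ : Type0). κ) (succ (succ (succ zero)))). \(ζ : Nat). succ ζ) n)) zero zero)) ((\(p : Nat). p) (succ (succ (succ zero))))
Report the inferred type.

the term's type:
  Nat


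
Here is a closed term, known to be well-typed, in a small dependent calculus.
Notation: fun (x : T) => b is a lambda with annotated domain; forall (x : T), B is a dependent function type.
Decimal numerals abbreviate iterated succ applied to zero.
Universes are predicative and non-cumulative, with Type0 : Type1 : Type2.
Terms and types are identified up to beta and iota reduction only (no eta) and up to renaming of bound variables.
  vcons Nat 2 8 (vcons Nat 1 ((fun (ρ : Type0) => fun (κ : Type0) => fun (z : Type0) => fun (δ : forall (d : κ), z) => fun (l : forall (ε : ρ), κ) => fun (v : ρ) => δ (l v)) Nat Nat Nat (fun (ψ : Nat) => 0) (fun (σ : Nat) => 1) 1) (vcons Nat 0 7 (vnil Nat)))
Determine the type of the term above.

the term's type:
  Vec Nat 3


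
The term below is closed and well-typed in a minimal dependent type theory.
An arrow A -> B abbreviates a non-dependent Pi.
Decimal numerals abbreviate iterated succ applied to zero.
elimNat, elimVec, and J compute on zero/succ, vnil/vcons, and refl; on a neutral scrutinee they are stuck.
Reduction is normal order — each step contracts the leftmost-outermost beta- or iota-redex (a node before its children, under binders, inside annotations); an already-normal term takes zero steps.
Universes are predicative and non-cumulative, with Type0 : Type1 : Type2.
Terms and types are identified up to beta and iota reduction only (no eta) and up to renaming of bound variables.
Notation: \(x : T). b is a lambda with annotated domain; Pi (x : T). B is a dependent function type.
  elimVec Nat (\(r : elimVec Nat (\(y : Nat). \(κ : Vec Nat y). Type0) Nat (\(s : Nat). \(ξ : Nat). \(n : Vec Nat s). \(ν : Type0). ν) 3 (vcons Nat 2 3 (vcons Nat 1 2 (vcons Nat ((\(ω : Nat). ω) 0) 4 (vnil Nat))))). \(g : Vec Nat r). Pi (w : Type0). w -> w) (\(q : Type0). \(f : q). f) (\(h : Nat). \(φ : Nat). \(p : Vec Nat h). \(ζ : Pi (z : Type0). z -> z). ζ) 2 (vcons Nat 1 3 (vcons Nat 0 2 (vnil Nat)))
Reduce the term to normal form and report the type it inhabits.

resulting normal form:
  \(r : Type0). \(y : r). y
type:
  Pi (r : Type0). r -> r
observation: the first redex contracted is an elimVec iota-redex; the normal form is reached in 11 normal-order steps.


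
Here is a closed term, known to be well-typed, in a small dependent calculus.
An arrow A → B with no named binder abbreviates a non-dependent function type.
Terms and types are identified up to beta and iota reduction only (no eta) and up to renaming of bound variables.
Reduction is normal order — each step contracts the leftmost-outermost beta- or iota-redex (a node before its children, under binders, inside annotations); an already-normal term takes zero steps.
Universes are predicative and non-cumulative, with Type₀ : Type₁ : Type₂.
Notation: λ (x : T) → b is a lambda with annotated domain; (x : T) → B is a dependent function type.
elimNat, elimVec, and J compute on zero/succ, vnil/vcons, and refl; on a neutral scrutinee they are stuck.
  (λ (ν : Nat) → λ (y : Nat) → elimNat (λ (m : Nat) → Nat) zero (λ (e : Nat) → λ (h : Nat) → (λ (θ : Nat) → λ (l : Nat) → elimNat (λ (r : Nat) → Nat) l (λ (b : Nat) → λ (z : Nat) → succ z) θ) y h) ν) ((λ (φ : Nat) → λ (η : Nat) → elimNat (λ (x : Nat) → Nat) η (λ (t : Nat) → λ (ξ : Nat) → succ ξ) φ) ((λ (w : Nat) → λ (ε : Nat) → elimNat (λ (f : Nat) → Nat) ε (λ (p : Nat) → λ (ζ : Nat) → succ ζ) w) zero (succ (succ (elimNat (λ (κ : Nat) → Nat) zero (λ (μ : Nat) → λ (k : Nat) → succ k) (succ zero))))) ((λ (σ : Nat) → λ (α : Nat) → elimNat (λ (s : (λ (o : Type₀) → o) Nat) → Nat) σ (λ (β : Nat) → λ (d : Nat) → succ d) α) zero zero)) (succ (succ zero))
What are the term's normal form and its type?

reduced normal form:
  succ (succ (succ (succ (succ (succ zero)))))
inferred type:
  Nat
observation: reduction starts at a beta-redex, and 43 normal-order steps reach the normal form.


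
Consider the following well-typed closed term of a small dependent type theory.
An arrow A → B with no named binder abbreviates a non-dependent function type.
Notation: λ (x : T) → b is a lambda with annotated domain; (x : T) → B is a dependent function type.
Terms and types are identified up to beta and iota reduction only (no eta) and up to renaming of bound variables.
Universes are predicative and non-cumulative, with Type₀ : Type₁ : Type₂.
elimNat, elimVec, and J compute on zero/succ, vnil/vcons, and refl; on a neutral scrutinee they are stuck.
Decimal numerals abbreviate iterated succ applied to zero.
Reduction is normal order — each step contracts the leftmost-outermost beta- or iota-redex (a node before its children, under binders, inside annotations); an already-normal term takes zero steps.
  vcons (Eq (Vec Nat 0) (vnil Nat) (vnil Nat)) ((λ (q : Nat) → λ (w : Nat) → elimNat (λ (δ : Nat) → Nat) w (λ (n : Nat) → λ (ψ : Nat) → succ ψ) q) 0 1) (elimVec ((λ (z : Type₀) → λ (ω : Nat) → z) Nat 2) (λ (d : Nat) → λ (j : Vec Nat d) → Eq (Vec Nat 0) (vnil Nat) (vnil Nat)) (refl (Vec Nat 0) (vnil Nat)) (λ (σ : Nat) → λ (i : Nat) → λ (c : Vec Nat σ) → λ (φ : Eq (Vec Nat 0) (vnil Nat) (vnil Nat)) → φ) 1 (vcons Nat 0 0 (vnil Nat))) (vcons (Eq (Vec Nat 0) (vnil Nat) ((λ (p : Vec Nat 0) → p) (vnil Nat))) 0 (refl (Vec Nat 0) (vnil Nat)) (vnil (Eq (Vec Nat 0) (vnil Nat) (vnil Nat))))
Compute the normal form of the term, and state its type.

reduced normal form:
  vcons (Eq (Vec Nat 0) (vnil Nat) (vnil Nat)) 1 (refl (Vec Nat 0) (vnil Nat)) (vcons (Eq (Vec Nat 0) (vnil Nat) (vnil Nat)) 0 (refl (Vec Nat 0) (vnil Nat)) (vnil (Eq (Vec Nat 0) (vnil Nat) (vnil Nat))))
the term's type:
  Vec (Eq (Vec Nat 0) (vnil Nat) (vnil Nat)) 2
observation: 10 normal-order steps normalize the term, beginning with a beta-redex.


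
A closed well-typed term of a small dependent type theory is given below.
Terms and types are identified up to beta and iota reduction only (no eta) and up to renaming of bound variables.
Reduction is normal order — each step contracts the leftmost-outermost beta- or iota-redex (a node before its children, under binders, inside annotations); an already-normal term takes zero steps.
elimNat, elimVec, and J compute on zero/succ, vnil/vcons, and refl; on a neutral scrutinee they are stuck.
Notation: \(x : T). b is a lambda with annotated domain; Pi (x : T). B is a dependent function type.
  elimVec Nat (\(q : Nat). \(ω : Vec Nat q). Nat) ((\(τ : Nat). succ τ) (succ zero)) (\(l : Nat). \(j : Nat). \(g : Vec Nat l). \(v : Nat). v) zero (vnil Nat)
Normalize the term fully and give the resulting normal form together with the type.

normal form:
  succ (succ zero)
type:
  Nat
observation: 2 normal-order steps separate the term from its normal form.


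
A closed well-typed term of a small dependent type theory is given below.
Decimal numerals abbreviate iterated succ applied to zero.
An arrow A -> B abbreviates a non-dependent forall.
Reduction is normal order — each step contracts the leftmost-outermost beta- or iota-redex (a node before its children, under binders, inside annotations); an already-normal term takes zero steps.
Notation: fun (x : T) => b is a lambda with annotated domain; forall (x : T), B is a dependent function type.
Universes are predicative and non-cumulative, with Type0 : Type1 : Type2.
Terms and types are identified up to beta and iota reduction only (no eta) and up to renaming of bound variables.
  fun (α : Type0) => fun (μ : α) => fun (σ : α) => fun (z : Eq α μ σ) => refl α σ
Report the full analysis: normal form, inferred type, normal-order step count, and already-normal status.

reduced normal form:
  fun (α : Type0) => fun (μ : α) => fun (σ : α) => fun (z : Eq α μ σ) => refl α σ
inferred type:
  forall (α : Type0), forall (μ : α), forall (σ : α), Eq α μ σ -> Eq α σ σ
steps to reach normal form (normal order): 0
term was already normal: yes


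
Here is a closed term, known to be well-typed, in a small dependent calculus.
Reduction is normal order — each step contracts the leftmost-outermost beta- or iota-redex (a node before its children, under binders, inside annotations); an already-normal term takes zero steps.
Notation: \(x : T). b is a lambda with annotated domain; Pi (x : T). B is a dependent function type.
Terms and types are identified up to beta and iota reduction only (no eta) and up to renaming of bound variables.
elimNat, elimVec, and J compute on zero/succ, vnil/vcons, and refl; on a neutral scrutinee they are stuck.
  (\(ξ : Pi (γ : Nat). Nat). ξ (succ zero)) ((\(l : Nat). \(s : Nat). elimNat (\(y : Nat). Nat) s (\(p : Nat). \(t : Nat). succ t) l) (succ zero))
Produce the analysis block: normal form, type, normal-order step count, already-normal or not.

normal form:
  succ (succ zero)
inferred type:
  Nat
steps to reach normal form (normal order): 7
started in normal form: no
first contracted redex: a beta-redex


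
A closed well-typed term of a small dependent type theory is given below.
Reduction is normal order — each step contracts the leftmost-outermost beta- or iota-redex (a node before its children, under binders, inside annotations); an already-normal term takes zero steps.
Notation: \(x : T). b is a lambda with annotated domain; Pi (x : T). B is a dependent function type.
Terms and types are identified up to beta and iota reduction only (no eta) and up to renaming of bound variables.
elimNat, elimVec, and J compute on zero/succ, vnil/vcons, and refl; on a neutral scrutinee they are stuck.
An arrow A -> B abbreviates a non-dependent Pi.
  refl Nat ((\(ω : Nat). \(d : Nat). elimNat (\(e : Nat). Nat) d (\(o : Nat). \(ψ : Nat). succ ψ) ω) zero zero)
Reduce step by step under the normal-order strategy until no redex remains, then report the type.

reduction (normal order):
  refl Nat ((\(ω : Nat). \(d : Nat). elimNat (\(e : Nat). Nat) d (\(o : Nat). \(ψ : Nat). succ ψ) ω) zero zero)
  ~> refl Nat ((\(ω : Nat). elimNat (\(d : Nat). Nat) ω (\(e : Nat). \(o : Nat). succ o) zero) zero)
  ~> refl Nat (elimNat (\(ω : Nat). Nat) zero (\(d : Nat). \(e : Nat). succ e) zero)
  ~> refl Nat zero
the term's type:
  Eq Nat zero zero


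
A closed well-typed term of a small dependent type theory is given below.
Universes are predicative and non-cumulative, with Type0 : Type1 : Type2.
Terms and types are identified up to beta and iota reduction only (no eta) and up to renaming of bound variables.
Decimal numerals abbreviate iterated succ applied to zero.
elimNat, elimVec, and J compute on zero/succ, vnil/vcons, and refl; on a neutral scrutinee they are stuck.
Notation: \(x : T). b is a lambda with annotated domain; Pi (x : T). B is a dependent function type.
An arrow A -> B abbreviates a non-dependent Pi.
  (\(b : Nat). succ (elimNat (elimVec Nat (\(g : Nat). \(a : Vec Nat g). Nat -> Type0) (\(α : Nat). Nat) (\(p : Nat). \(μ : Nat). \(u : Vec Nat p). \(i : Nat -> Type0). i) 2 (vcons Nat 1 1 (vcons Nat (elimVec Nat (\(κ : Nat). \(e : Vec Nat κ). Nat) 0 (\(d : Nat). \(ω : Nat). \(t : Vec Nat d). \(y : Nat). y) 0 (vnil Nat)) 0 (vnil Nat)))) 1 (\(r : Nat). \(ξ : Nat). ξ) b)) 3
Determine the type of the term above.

the term's type:
  Nat


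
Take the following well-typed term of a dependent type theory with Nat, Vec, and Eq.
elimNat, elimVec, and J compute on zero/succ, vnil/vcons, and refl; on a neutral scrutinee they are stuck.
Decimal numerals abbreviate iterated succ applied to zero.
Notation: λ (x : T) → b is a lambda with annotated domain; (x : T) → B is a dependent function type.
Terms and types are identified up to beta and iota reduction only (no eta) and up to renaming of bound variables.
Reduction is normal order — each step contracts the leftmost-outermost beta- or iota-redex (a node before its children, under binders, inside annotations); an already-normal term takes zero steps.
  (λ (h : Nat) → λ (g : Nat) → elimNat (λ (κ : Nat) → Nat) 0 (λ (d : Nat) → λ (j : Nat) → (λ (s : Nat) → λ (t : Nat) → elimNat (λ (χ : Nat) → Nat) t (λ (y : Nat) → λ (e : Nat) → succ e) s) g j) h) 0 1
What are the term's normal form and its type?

normal form:
  0
the term's type:
  Nat
observation: the leftmost-outermost redex is a beta-redex, and normalization takes 3 steps.


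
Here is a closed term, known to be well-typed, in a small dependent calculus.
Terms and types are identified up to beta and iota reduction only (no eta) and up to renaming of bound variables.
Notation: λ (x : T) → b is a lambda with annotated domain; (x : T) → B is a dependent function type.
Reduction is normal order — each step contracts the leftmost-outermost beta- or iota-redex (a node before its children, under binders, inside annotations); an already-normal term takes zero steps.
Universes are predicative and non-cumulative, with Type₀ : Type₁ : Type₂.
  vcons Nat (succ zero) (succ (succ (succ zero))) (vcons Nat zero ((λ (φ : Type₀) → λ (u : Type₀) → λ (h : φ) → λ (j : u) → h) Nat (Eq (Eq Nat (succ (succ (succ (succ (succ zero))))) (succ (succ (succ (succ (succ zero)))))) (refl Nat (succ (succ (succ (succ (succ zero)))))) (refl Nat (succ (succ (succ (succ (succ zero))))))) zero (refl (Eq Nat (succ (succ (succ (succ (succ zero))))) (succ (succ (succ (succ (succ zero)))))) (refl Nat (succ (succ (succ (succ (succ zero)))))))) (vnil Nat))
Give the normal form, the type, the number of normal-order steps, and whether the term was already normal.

normal form:
  vcons Nat (succ zero) (succ (succ (succ zero))) (vcons Nat zero zero (vnil Nat))
inferred type:
  Vec Nat (succ (succ zero))
reduction steps (normal order): 4
already normal: no
first redex: a beta-redex


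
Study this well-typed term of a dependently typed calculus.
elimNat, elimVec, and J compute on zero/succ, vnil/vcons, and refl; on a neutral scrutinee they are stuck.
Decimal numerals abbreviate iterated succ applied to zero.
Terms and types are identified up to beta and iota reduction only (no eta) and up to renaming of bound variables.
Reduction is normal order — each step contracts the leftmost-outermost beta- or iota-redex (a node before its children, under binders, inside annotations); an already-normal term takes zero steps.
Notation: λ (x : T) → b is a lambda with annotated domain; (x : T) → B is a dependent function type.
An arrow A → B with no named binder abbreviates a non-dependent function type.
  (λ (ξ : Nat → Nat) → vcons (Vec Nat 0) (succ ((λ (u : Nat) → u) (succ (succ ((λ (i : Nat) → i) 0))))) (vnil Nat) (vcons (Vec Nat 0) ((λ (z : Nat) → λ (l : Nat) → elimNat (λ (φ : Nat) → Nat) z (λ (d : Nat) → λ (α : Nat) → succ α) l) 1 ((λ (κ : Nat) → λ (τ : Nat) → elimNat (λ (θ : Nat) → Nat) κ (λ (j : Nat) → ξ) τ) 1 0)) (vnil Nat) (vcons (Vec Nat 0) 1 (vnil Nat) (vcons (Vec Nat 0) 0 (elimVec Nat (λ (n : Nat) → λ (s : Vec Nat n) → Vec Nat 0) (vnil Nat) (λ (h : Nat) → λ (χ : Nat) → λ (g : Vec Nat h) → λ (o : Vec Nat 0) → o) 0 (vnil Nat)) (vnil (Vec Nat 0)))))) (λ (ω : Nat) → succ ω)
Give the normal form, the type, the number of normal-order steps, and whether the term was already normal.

normal form:
  vcons (Vec Nat 0) 3 (vnil Nat) (vcons (Vec Nat 0) 2 (vnil Nat) (vcons (Vec Nat 0) 1 (vnil Nat) (vcons (Vec Nat 0) 0 (vnil Nat) (vnil (Vec Nat 0)))))
type:
  Vec (Vec Nat 0) 4
normal-order step count: 13
already normal: no
first contracted redex: a beta-redex


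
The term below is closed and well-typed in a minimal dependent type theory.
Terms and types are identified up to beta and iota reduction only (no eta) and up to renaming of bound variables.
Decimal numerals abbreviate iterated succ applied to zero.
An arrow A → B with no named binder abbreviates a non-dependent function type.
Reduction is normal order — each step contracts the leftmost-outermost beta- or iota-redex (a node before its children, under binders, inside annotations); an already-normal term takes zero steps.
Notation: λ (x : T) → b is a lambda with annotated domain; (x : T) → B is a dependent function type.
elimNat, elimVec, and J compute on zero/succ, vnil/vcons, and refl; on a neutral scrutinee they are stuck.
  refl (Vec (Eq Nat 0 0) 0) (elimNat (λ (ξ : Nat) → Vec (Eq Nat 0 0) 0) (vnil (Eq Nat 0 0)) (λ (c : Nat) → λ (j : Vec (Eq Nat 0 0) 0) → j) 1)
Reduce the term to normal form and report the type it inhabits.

normal form:
  refl (Vec (Eq Nat 0 0) 0) (vnil (Eq Nat 0 0))
the term's type:
  Eq (Vec (Eq Nat 0 0) 0) (vnil (Eq Nat 0 0)) (vnil (Eq Nat 0 0))
observation: reduction starts at an elimNat iota-redex, and 4 normal-order steps reach the normal form.


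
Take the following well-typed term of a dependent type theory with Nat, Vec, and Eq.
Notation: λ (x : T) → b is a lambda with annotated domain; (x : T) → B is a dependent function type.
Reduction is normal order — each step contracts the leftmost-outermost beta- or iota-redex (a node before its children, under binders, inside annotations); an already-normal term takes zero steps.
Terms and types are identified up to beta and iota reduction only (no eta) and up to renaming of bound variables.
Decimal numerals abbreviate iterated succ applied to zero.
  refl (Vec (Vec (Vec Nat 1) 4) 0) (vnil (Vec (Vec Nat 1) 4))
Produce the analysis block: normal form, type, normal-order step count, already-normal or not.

normal form:
  refl (Vec (Vec (Vec Nat 1) 4) 0) (vnil (Vec (Vec Nat 1) 4))
type:
  Eq (Vec (Vec (Vec Nat 1) 4) 0) (vnil (Vec (Vec Nat 1) 4)) (vnil (Vec (Vec Nat 1) 4))
normal-order step count: 0
started in normal form: yes


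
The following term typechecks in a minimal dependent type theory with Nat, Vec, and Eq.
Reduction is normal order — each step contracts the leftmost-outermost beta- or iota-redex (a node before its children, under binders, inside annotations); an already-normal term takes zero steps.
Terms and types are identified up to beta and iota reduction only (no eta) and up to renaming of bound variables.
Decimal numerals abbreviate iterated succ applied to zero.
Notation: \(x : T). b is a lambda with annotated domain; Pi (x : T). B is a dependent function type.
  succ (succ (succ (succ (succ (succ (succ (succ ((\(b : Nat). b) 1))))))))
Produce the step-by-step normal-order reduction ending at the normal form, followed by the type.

reduction (normal order):
  succ (succ (succ (succ (succ (succ (succ (succ ((\(b : Nat). b) 1))))))))
  ~> 9
inferred type:
  Nat


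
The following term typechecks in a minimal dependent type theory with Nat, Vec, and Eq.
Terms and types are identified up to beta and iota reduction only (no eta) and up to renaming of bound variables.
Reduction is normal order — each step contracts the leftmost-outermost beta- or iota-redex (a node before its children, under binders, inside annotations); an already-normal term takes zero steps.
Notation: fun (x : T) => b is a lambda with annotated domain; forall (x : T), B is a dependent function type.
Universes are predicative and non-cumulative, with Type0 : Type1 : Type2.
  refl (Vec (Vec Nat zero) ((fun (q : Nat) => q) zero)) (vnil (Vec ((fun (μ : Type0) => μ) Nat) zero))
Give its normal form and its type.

resulting normal form:
  refl (Vec (Vec Nat zero) zero) (vnil (Vec Nat zero))
type:
  Eq (Vec (Vec Nat zero) zero) (vnil (Vec Nat zero)) (vnil (Vec Nat zero))


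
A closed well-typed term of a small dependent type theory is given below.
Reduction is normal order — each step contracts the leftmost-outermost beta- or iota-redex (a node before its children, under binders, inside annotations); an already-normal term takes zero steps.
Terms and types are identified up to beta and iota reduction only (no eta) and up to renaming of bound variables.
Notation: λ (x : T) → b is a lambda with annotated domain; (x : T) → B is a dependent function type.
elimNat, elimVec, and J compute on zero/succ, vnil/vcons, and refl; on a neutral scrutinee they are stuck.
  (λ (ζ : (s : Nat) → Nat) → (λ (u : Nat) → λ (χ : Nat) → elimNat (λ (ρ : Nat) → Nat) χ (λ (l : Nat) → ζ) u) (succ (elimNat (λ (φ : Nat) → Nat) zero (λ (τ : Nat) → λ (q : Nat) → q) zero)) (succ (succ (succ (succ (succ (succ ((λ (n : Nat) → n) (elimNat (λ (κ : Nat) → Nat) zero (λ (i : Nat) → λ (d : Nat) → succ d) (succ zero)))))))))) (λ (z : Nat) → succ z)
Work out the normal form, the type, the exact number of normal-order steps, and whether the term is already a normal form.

normal form:
  succ (succ (succ (succ (succ (succ (succ (succ zero)))))))
the term's type:
  Nat
reduction steps (normal order): 13
already normal: no
first contracted redex: a beta-redex


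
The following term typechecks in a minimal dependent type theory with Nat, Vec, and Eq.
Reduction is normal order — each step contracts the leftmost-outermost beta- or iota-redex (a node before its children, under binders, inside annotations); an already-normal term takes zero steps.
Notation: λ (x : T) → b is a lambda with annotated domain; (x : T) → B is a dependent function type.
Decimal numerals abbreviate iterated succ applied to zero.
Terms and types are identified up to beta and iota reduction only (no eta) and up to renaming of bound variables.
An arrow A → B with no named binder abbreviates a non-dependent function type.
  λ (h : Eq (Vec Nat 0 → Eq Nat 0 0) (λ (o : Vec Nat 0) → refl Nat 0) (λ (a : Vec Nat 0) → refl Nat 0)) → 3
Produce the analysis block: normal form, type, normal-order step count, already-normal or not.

normal form:
  λ (h : Eq (Vec Nat 0 → Eq Nat 0 0) (λ (o : Vec Nat 0) → refl Nat 0) (λ (a : Vec Nat 0) → refl Nat 0)) → 3
type:
  Eq (Vec Nat 0 → Eq Nat 0 0) (λ (h : Vec Nat 0) → refl Nat 0) (λ (o : Vec Nat 0) → refl Nat 0) → Nat
steps to reach normal form (normal order): 0
term was already normal: yes


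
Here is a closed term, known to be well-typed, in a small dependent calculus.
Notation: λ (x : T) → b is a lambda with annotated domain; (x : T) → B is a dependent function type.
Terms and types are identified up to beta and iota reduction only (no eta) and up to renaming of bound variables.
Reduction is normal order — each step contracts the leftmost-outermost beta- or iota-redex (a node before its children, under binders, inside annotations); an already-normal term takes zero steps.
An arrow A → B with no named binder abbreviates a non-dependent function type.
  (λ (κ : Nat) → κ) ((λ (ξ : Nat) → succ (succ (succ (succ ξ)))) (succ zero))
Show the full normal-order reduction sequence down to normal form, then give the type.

normal-order reduction sequence:
  (λ (κ : Nat) → κ) ((λ (ξ : Nat) → succ (succ (succ (succ ξ)))) (succ zero))
  ~> (λ (κ : Nat) → succ (succ (succ (succ κ)))) (succ zero)
  ~> succ (succ (succ (succ (succ zero))))
type:
  Nat


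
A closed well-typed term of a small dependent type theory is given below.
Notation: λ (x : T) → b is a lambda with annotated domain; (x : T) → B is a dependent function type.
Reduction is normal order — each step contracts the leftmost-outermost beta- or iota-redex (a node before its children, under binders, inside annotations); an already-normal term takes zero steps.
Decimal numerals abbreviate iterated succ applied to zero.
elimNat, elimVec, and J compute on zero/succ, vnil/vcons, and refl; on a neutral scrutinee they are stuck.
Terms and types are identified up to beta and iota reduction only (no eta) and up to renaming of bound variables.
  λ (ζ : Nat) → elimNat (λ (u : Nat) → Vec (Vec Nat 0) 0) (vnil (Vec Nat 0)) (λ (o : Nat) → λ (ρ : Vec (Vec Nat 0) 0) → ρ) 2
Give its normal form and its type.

resulting normal form:
  λ (ζ : Nat) → vnil (Vec Nat 0)
the term's type:
  (ζ : Nat) → Vec (Vec Nat 0) 0


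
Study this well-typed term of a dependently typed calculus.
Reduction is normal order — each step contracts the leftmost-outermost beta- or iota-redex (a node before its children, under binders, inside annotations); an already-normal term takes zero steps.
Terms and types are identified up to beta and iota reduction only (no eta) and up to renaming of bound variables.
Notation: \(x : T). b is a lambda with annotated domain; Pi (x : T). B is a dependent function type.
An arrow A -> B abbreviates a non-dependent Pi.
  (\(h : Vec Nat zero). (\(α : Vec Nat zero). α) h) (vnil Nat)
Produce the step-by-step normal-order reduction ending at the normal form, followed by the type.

normal-order reduction sequence:
  (\(h : Vec Nat zero). (\(α : Vec Nat zero). α) h) (vnil Nat)
  ~> (\(h : Vec Nat zero). h) (vnil Nat)
  ~> vnil Nat
inferred type:
  Vec Nat zero


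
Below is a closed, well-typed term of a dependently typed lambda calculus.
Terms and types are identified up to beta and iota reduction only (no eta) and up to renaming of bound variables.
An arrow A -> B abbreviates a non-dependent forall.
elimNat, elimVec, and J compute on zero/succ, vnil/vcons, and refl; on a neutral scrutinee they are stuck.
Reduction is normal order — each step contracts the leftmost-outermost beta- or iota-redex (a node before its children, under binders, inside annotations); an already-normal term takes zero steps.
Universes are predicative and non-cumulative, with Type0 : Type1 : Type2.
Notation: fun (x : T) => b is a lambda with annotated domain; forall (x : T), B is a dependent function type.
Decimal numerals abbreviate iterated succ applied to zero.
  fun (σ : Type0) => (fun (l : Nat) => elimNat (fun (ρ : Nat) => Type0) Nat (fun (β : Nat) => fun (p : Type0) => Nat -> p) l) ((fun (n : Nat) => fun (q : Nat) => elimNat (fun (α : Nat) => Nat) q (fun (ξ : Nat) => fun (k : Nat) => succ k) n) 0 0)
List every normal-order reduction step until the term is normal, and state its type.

reduction (normal order):
  fun (σ : Type0) => (fun (l : Nat) => elimNat (fun (ρ : Nat) => Type0) Nat (fun (β : Nat) => fun (p : Type0) => Nat -> p) l) ((fun (n : Nat) => fun (q : Nat) => elimNat (fun (α : Nat) => Nat) q (fun (ξ : Nat) => fun (k : Nat) => succ k) n) 0 0)
  ~> fun (σ : Type0) => elimNat (fun (l : Nat) => Type0) Nat (fun (ρ : Nat) => fun (β : Type0) => Nat -> β) ((fun (p : Nat) => fun (n : Nat) => elimNat (fun (q : Nat) => Nat) n (fun (α : Nat) => fun (ξ : Nat) => succ ξ) p) 0 0)
  ~> fun (σ : Type0) => elimNat (fun (l : Nat) => Type0) Nat (fun (ρ : Nat) => fun (β : Type0) => Nat -> β) ((fun (p : Nat) => elimNat (fun (n : Nat) => Nat) p (fun (q : Nat) => fun (α : Nat) => succ α) 0) 0)
  ~> fun (σ : Type0) => elimNat (fun (l : Nat) => Type0) Nat (fun (ρ : Nat) => fun (β : Type0) => Nat -> β) (elimNat (fun (p : Nat) => Nat) 0 (fun (n : Nat) => fun (q : Nat) => succ q) 0)
  ~> fun (σ : Type0) => elimNat (fun (l : Nat) => Type0) Nat (fun (ρ : Nat) => fun (β : Type0) => Nat -> β) 0
  ~> fun (σ : Type0) => Nat
type:
  Type0 -> Type0


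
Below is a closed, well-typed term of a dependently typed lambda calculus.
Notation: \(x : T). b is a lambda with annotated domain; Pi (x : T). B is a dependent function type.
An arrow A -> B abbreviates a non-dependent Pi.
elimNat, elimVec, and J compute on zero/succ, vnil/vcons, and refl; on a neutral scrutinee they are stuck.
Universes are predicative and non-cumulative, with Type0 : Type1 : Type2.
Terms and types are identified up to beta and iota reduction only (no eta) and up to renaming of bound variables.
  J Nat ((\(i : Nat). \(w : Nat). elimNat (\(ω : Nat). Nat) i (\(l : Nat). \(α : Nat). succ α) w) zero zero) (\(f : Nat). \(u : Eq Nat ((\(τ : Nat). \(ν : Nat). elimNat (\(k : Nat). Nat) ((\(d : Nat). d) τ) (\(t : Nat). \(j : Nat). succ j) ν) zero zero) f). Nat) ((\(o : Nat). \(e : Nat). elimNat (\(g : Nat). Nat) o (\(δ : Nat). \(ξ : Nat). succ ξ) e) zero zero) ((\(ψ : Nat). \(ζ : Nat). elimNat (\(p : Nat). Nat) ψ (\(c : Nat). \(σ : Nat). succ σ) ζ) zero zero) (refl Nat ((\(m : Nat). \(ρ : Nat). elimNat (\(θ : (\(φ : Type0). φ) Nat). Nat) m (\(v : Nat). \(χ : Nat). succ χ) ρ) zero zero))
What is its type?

the term's type:
  Nat


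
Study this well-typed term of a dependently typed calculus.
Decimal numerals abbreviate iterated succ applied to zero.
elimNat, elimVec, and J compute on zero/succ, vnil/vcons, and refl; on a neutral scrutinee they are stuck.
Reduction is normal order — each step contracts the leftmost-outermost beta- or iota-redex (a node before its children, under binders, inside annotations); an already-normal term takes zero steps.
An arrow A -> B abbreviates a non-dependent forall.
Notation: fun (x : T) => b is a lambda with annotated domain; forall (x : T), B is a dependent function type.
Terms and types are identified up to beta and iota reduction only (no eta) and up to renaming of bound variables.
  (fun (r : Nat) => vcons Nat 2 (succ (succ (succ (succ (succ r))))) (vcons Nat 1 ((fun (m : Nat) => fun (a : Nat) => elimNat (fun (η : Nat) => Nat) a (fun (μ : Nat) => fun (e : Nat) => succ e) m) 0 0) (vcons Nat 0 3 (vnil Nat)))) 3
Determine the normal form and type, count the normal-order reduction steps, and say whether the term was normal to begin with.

normal form:
  vcons Nat 2 8 (vcons Nat 1 0 (vcons Nat 0 3 (vnil Nat)))
inferred type:
  Vec Nat 3
reduction steps (normal order): 4
already normal: no
first contracted redex: a beta-redex


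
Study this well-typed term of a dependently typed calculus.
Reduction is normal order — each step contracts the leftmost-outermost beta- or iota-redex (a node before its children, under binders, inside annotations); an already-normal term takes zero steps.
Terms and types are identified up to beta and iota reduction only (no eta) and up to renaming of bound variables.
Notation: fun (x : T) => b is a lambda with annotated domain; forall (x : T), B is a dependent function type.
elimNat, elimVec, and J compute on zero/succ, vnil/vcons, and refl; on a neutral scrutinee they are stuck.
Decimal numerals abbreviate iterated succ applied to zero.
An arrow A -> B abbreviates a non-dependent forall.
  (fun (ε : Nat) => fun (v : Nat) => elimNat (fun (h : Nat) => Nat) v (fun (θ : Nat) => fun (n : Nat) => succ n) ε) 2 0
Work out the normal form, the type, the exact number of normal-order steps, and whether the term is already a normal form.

normal form:
  2
type:
  Nat
normal-order step count: 9
already normal: no
first contracted redex: a beta-redex


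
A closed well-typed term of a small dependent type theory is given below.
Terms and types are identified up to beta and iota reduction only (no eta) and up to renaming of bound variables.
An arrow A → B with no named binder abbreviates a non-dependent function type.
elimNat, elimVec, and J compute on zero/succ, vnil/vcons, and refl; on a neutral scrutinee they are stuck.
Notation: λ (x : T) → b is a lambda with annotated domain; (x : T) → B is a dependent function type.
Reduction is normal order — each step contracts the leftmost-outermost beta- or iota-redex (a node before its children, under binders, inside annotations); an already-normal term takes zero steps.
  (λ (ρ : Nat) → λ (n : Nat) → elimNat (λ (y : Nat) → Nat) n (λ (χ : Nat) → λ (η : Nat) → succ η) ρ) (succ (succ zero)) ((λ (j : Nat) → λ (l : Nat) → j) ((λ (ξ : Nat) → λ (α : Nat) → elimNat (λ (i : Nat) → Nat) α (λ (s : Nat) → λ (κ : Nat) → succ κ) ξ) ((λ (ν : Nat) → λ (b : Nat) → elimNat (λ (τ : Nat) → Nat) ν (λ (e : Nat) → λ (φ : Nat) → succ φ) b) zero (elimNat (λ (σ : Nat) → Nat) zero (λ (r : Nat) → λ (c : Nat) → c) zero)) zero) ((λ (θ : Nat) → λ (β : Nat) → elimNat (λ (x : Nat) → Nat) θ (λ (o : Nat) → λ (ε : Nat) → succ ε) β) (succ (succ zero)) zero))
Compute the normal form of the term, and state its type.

resulting normal form:
  succ (succ zero)
type:
  Nat
observation: the first redex contracted is a beta-redex; the normal form is reached in 18 normal-order steps.


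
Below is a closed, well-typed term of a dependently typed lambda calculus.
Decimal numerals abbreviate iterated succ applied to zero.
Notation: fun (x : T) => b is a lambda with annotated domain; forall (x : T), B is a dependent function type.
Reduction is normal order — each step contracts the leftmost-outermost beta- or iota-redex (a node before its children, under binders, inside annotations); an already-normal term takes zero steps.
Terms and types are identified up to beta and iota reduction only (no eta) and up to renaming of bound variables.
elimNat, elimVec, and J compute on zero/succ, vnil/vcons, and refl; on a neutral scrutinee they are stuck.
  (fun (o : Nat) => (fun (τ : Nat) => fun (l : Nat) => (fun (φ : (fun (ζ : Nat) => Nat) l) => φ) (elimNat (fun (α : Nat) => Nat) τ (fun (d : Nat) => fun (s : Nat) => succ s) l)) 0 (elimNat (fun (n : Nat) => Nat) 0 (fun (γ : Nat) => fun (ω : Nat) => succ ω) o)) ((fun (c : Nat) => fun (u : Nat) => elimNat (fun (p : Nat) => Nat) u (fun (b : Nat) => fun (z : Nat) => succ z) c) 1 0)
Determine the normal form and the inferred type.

normal form:
  1
inferred type:
  Nat
observation: 18 normal-order steps normalize the term, beginning with a beta-redex.
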